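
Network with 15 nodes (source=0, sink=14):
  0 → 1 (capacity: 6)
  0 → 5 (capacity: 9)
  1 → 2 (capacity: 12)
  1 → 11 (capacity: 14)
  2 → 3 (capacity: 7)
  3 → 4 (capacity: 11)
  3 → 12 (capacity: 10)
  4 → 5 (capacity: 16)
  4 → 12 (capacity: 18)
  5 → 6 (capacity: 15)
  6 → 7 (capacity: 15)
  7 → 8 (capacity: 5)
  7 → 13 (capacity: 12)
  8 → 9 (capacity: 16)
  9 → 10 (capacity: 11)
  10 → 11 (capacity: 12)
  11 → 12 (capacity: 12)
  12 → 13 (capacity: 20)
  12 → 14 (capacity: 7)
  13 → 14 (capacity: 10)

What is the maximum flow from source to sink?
Maximum flow = 15

Max flow: 15

Flow assignment:
  0 → 1: 6/6
  0 → 5: 9/9
  1 → 11: 6/14
  5 → 6: 9/15
  6 → 7: 9/15
  7 → 13: 9/12
  11 → 12: 6/12
  12 → 14: 6/7
  13 → 14: 9/10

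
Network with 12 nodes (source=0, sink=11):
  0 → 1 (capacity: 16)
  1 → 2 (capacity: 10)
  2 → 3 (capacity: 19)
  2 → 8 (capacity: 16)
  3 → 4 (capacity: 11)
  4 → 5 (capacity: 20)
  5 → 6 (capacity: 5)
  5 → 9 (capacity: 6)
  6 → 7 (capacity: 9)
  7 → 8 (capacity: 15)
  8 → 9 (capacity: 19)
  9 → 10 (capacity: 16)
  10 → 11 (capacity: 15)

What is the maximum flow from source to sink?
Maximum flow = 10

Max flow: 10

Flow assignment:
  0 → 1: 10/16
  1 → 2: 10/10
  2 → 8: 10/16
  8 → 9: 10/19
  9 → 10: 10/16
  10 → 11: 10/15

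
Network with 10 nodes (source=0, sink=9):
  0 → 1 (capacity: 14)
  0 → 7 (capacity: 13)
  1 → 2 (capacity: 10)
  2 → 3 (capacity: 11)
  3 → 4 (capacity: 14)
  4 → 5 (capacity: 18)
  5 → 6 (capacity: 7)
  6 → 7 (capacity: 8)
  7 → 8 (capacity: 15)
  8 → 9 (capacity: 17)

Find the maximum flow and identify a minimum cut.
Max flow = 15, Min cut edges: (7,8)

Maximum flow: 15
Minimum cut: (7,8)
Partition: S = [0, 1, 2, 3, 4, 5, 6, 7], T = [8, 9]

Max-flow min-cut theorem verified: both equal 15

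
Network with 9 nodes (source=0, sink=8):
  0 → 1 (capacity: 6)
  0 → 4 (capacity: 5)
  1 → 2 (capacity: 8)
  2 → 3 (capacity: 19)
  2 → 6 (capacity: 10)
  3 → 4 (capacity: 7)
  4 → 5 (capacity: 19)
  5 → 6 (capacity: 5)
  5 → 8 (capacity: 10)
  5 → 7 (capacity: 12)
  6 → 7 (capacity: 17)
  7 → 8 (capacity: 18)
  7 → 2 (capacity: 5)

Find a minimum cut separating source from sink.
Min cut value = 11, edges: (0,1), (0,4)

Min cut value: 11
Partition: S = [0], T = [1, 2, 3, 4, 5, 6, 7, 8]
Cut edges: (0,1), (0,4)

By max-flow min-cut theorem, max flow = min cut = 11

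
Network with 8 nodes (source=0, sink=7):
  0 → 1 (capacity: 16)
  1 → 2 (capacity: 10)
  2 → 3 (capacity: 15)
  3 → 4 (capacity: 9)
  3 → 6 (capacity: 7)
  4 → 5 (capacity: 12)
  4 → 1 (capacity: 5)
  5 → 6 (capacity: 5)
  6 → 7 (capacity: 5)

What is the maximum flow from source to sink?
Maximum flow = 5

Max flow: 5

Flow assignment:
  0 → 1: 5/16
  1 → 2: 10/10
  2 → 3: 10/15
  3 → 4: 5/9
  3 → 6: 5/7
  4 → 1: 5/5
  6 → 7: 5/5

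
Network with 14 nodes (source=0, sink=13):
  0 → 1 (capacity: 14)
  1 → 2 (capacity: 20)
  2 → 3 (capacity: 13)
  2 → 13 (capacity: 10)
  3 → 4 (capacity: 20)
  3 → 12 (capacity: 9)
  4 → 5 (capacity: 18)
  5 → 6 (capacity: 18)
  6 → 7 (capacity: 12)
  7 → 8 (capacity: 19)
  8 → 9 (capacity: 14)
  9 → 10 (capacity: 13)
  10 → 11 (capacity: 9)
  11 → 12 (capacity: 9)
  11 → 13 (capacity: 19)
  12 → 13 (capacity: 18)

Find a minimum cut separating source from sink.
Min cut value = 14, edges: (0,1)

Min cut value: 14
Partition: S = [0], T = [1, 2, 3, 4, 5, 6, 7, 8, 9, 10, 11, 12, 13]
Cut edges: (0,1)

By max-flow min-cut theorem, max flow = min cut = 14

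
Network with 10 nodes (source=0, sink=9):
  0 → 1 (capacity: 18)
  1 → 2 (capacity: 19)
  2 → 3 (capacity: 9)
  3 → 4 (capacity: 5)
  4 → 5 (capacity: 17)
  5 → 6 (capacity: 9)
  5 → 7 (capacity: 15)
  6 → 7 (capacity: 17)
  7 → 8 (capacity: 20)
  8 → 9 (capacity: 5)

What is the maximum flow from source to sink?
Maximum flow = 5

Max flow: 5

Flow assignment:
  0 → 1: 5/18
  1 → 2: 5/19
  2 → 3: 5/9
  3 → 4: 5/5
  4 → 5: 5/17
  5 → 7: 5/15
  7 → 8: 5/20
  8 → 9: 5/5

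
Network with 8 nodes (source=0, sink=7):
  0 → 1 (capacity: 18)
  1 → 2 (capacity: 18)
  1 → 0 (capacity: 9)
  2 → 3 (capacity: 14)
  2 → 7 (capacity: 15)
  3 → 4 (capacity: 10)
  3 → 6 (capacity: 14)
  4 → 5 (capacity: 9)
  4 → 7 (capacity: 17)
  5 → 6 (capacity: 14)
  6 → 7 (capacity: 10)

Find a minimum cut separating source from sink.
Min cut value = 18, edges: (1,2)

Min cut value: 18
Partition: S = [0, 1], T = [2, 3, 4, 5, 6, 7]
Cut edges: (1,2)

By max-flow min-cut theorem, max flow = min cut = 18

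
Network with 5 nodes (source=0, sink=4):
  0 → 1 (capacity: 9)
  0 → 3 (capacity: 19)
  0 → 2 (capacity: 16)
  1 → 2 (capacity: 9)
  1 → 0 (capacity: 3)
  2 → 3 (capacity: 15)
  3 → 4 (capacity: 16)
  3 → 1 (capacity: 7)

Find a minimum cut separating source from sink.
Min cut value = 16, edges: (3,4)

Min cut value: 16
Partition: S = [0, 1, 2, 3], T = [4]
Cut edges: (3,4)

By max-flow min-cut theorem, max flow = min cut = 16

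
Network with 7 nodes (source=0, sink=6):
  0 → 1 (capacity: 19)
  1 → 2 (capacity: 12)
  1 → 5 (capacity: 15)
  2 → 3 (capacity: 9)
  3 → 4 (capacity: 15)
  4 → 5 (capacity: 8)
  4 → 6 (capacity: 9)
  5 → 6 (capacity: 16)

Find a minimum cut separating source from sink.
Min cut value = 19, edges: (0,1)

Min cut value: 19
Partition: S = [0], T = [1, 2, 3, 4, 5, 6]
Cut edges: (0,1)

By max-flow min-cut theorem, max flow = min cut = 19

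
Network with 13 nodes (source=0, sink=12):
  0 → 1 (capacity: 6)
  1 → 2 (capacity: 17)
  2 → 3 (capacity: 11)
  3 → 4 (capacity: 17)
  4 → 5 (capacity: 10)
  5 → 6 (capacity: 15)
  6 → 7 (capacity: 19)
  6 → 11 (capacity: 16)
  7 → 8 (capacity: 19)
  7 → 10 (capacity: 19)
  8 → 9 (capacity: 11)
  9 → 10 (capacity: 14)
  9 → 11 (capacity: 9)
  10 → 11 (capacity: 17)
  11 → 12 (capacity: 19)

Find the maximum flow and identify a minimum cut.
Max flow = 6, Min cut edges: (0,1)

Maximum flow: 6
Minimum cut: (0,1)
Partition: S = [0], T = [1, 2, 3, 4, 5, 6, 7, 8, 9, 10, 11, 12]

Max-flow min-cut theorem verified: both equal 6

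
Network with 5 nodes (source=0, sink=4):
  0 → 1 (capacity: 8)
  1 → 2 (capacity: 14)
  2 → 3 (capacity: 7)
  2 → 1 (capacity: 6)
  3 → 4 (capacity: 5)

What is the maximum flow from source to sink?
Maximum flow = 5

Max flow: 5

Flow assignment:
  0 → 1: 5/8
  1 → 2: 5/14
  2 → 3: 5/7
  3 → 4: 5/5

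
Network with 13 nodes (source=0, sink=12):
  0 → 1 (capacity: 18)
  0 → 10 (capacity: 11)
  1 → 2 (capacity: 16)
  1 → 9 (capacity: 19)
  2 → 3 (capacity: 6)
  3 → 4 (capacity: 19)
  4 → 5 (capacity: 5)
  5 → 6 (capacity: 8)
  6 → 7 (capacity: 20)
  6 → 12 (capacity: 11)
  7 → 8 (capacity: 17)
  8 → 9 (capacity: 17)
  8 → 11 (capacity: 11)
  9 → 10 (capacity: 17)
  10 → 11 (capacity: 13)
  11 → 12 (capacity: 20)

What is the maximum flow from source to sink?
Maximum flow = 18

Max flow: 18

Flow assignment:
  0 → 1: 7/18
  0 → 10: 11/11
  1 → 2: 5/16
  1 → 9: 2/19
  2 → 3: 5/6
  3 → 4: 5/19
  4 → 5: 5/5
  5 → 6: 5/8
  6 → 12: 5/11
  9 → 10: 2/17
  10 → 11: 13/13
  11 → 12: 13/20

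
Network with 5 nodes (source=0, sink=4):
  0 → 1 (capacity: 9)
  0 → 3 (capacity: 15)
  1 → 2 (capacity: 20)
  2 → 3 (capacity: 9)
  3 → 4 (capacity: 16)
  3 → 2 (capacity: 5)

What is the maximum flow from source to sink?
Maximum flow = 16

Max flow: 16

Flow assignment:
  0 → 1: 9/9
  0 → 3: 7/15
  1 → 2: 9/20
  2 → 3: 9/9
  3 → 4: 16/16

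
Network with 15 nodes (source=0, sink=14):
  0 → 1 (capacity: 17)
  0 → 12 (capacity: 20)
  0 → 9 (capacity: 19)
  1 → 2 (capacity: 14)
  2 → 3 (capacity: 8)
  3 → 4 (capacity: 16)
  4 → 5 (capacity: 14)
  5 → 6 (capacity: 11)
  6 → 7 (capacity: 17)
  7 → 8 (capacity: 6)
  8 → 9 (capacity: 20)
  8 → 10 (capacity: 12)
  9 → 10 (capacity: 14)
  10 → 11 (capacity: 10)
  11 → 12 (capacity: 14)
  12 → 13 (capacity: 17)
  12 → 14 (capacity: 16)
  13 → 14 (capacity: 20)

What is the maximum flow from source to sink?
Maximum flow = 30

Max flow: 30

Flow assignment:
  0 → 1: 6/17
  0 → 12: 20/20
  0 → 9: 4/19
  1 → 2: 6/14
  2 → 3: 6/8
  3 → 4: 6/16
  4 → 5: 6/14
  5 → 6: 6/11
  6 → 7: 6/17
  7 → 8: 6/6
  8 → 9: 6/20
  9 → 10: 10/14
  10 → 11: 10/10
  11 → 12: 10/14
  12 → 13: 14/17
  12 → 14: 16/16
  13 → 14: 14/20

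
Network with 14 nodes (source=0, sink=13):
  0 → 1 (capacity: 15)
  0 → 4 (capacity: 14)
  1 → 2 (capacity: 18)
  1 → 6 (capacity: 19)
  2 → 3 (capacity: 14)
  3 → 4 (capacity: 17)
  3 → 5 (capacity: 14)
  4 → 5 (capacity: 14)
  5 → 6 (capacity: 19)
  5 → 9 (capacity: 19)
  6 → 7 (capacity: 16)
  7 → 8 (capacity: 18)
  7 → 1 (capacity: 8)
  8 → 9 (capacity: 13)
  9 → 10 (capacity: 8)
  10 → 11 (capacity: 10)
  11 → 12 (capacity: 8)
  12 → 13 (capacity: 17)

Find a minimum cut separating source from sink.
Min cut value = 8, edges: (11,12)

Min cut value: 8
Partition: S = [0, 1, 2, 3, 4, 5, 6, 7, 8, 9, 10, 11], T = [12, 13]
Cut edges: (11,12)

By max-flow min-cut theorem, max flow = min cut = 8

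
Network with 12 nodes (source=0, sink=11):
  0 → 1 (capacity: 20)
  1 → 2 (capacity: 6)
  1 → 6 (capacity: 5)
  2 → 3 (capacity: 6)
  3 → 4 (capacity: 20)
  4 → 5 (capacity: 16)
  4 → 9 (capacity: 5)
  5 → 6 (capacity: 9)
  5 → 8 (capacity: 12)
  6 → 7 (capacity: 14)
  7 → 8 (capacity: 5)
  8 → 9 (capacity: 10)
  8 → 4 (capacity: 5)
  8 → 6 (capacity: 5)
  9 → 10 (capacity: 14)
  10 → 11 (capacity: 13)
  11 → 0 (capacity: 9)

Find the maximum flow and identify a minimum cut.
Max flow = 11, Min cut edges: (2,3), (7,8)

Maximum flow: 11
Minimum cut: (2,3), (7,8)
Partition: S = [0, 1, 2, 6, 7], T = [3, 4, 5, 8, 9, 10, 11]

Max-flow min-cut theorem verified: both equal 11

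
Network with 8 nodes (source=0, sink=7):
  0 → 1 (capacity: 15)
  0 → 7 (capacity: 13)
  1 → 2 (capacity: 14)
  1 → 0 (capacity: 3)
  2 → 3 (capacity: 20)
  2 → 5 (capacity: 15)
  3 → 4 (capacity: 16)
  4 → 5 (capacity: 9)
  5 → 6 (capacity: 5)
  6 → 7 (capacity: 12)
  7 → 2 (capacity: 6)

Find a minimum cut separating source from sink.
Min cut value = 18, edges: (0,7), (5,6)

Min cut value: 18
Partition: S = [0, 1, 2, 3, 4, 5], T = [6, 7]
Cut edges: (0,7), (5,6)

By max-flow min-cut theorem, max flow = min cut = 18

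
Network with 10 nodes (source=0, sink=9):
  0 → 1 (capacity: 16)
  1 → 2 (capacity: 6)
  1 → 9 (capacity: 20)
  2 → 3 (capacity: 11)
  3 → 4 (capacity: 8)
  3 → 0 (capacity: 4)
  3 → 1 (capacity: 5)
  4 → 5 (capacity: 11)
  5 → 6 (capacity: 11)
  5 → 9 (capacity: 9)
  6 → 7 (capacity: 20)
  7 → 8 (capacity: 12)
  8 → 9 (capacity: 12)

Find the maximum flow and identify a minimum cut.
Max flow = 16, Min cut edges: (0,1)

Maximum flow: 16
Minimum cut: (0,1)
Partition: S = [0], T = [1, 2, 3, 4, 5, 6, 7, 8, 9]

Max-flow min-cut theorem verified: both equal 16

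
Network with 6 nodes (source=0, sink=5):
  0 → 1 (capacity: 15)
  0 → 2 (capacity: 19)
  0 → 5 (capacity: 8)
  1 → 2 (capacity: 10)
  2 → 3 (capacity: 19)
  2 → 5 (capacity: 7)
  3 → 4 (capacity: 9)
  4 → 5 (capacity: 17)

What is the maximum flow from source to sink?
Maximum flow = 24

Max flow: 24

Flow assignment:
  0 → 1: 10/15
  0 → 2: 6/19
  0 → 5: 8/8
  1 → 2: 10/10
  2 → 3: 9/19
  2 → 5: 7/7
  3 → 4: 9/9
  4 → 5: 9/17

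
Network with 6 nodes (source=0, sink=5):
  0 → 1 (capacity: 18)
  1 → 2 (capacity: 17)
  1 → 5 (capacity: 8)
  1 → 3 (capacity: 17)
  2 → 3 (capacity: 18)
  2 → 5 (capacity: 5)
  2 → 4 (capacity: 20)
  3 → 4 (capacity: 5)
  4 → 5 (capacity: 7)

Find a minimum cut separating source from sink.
Min cut value = 18, edges: (0,1)

Min cut value: 18
Partition: S = [0], T = [1, 2, 3, 4, 5]
Cut edges: (0,1)

By max-flow min-cut theorem, max flow = min cut = 18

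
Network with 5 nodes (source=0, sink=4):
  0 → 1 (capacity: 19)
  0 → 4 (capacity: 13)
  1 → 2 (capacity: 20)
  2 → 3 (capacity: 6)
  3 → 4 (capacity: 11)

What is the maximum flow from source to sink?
Maximum flow = 19

Max flow: 19

Flow assignment:
  0 → 1: 6/19
  0 → 4: 13/13
  1 → 2: 6/20
  2 → 3: 6/6
  3 → 4: 6/11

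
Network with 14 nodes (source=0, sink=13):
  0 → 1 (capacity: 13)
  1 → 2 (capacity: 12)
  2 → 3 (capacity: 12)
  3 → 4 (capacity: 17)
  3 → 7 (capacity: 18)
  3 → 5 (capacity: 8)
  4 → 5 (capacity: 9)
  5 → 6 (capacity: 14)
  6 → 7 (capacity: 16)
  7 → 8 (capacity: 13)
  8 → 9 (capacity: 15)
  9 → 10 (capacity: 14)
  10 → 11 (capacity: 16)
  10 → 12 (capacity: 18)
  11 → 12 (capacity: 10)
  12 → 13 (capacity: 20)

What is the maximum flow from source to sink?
Maximum flow = 12

Max flow: 12

Flow assignment:
  0 → 1: 12/13
  1 → 2: 12/12
  2 → 3: 12/12
  3 → 7: 12/18
  7 → 8: 12/13
  8 → 9: 12/15
  9 → 10: 12/14
  10 → 12: 12/18
  12 → 13: 12/20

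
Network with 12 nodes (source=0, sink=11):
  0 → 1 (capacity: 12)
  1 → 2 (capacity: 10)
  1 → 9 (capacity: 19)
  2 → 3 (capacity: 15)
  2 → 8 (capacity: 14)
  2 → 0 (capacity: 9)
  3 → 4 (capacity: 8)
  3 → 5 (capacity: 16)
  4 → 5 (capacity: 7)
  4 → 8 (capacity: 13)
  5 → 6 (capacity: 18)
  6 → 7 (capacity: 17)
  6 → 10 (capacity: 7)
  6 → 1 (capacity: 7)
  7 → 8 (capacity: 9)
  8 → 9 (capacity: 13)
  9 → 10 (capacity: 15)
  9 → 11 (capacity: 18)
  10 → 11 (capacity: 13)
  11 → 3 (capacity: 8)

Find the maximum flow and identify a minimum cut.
Max flow = 12, Min cut edges: (0,1)

Maximum flow: 12
Minimum cut: (0,1)
Partition: S = [0], T = [1, 2, 3, 4, 5, 6, 7, 8, 9, 10, 11]

Max-flow min-cut theorem verified: both equal 12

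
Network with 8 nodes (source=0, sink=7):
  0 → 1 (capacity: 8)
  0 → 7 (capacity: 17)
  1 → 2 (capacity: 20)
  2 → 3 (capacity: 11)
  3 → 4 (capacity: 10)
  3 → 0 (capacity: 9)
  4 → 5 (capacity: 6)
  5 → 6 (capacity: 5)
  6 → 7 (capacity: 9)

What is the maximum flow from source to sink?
Maximum flow = 22

Max flow: 22

Flow assignment:
  0 → 1: 8/8
  0 → 7: 17/17
  1 → 2: 8/20
  2 → 3: 8/11
  3 → 4: 5/10
  3 → 0: 3/9
  4 → 5: 5/6
  5 → 6: 5/5
  6 → 7: 5/9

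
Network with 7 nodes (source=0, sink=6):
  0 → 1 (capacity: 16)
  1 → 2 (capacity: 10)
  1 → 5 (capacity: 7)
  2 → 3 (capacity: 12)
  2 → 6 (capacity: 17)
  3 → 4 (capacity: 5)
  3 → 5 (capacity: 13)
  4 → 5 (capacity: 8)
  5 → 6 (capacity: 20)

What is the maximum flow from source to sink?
Maximum flow = 16

Max flow: 16

Flow assignment:
  0 → 1: 16/16
  1 → 2: 10/10
  1 → 5: 6/7
  2 → 6: 10/17
  5 → 6: 6/20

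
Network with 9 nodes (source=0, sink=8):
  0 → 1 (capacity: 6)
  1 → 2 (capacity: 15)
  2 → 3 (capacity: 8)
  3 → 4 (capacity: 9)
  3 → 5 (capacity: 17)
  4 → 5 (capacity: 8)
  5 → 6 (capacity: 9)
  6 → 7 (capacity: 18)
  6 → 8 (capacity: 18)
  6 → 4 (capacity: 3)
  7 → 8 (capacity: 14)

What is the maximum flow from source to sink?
Maximum flow = 6

Max flow: 6

Flow assignment:
  0 → 1: 6/6
  1 → 2: 6/15
  2 → 3: 6/8
  3 → 5: 6/17
  5 → 6: 6/9
  6 → 8: 6/18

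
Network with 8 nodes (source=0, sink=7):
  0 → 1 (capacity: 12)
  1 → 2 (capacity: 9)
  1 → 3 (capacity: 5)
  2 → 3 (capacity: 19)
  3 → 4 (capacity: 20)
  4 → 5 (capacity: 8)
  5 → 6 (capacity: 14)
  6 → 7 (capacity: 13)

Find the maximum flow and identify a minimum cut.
Max flow = 8, Min cut edges: (4,5)

Maximum flow: 8
Minimum cut: (4,5)
Partition: S = [0, 1, 2, 3, 4], T = [5, 6, 7]

Max-flow min-cut theorem verified: both equal 8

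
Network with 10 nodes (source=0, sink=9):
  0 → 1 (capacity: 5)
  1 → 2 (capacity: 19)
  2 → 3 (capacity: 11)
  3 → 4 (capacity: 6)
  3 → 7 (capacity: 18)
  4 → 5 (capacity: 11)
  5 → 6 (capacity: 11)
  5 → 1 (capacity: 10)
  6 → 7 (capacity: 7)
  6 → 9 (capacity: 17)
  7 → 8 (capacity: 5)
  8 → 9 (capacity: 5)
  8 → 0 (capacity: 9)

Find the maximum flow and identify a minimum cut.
Max flow = 5, Min cut edges: (0,1)

Maximum flow: 5
Minimum cut: (0,1)
Partition: S = [0], T = [1, 2, 3, 4, 5, 6, 7, 8, 9]

Max-flow min-cut theorem verified: both equal 5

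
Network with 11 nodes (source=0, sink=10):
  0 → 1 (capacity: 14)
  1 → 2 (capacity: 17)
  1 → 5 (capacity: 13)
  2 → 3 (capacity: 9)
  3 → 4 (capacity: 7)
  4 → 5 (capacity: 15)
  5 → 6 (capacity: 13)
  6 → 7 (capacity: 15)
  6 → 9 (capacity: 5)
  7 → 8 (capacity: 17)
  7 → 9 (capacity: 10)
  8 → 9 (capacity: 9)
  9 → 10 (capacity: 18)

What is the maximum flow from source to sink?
Maximum flow = 13

Max flow: 13

Flow assignment:
  0 → 1: 13/14
  1 → 2: 1/17
  1 → 5: 12/13
  2 → 3: 1/9
  3 → 4: 1/7
  4 → 5: 1/15
  5 → 6: 13/13
  6 → 7: 8/15
  6 → 9: 5/5
  7 → 9: 8/10
  9 → 10: 13/18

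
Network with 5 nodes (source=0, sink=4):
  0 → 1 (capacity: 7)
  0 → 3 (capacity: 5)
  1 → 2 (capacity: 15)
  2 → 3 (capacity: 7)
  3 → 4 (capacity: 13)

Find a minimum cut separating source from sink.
Min cut value = 12, edges: (0,3), (2,3)

Min cut value: 12
Partition: S = [0, 1, 2], T = [3, 4]
Cut edges: (0,3), (2,3)

By max-flow min-cut theorem, max flow = min cut = 12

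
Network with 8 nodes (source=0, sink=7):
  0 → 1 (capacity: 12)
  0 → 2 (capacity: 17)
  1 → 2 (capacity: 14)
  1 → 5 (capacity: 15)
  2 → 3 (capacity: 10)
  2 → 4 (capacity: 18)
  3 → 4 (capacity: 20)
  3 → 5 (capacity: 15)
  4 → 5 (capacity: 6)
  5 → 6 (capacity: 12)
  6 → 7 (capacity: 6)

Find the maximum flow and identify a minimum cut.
Max flow = 6, Min cut edges: (6,7)

Maximum flow: 6
Minimum cut: (6,7)
Partition: S = [0, 1, 2, 3, 4, 5, 6], T = [7]

Max-flow min-cut theorem verified: both equal 6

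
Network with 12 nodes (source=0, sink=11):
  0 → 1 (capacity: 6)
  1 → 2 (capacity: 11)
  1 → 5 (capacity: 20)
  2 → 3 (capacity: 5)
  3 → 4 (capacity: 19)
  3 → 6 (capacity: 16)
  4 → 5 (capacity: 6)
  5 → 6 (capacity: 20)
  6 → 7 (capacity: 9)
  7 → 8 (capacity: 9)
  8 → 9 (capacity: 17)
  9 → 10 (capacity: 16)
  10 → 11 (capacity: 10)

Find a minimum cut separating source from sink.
Min cut value = 6, edges: (0,1)

Min cut value: 6
Partition: S = [0], T = [1, 2, 3, 4, 5, 6, 7, 8, 9, 10, 11]
Cut edges: (0,1)

By max-flow min-cut theorem, max flow = min cut = 6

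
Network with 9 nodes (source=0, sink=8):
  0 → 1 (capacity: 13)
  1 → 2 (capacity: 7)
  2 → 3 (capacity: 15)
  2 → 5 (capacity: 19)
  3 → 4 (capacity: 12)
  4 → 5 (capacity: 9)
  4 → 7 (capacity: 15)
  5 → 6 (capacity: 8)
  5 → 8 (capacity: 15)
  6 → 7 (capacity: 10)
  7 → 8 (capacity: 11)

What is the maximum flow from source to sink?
Maximum flow = 7

Max flow: 7

Flow assignment:
  0 → 1: 7/13
  1 → 2: 7/7
  2 → 5: 7/19
  5 → 8: 7/15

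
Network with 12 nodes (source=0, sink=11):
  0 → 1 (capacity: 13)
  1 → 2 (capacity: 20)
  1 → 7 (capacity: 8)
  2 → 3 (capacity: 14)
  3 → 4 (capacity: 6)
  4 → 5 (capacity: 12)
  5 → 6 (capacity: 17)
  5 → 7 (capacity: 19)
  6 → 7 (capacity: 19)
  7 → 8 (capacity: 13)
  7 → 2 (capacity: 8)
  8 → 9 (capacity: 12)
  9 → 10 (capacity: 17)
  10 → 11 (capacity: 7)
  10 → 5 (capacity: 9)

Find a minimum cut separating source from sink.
Min cut value = 7, edges: (10,11)

Min cut value: 7
Partition: S = [0, 1, 2, 3, 4, 5, 6, 7, 8, 9, 10], T = [11]
Cut edges: (10,11)

By max-flow min-cut theorem, max flow = min cut = 7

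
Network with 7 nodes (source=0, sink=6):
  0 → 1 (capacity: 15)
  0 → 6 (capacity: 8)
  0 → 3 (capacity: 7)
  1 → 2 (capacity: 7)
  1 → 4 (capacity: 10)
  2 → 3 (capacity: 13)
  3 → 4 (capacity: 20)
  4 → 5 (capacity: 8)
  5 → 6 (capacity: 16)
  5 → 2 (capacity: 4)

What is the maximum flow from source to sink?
Maximum flow = 16

Max flow: 16

Flow assignment:
  0 → 1: 8/15
  0 → 6: 8/8
  1 → 4: 8/10
  4 → 5: 8/8
  5 → 6: 8/16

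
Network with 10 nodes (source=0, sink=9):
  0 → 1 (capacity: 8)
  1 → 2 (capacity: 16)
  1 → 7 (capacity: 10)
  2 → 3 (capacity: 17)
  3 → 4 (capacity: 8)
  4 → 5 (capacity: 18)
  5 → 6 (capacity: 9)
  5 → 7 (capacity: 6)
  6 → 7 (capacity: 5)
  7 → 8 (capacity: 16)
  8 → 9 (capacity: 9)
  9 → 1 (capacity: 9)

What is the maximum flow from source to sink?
Maximum flow = 8

Max flow: 8

Flow assignment:
  0 → 1: 8/8
  1 → 7: 8/10
  7 → 8: 8/16
  8 → 9: 8/9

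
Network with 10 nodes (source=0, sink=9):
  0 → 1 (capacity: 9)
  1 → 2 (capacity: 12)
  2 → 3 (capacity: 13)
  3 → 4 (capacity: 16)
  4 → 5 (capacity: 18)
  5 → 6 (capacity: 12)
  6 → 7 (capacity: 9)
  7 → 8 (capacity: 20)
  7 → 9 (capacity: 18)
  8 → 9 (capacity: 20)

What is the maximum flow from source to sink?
Maximum flow = 9

Max flow: 9

Flow assignment:
  0 → 1: 9/9
  1 → 2: 9/12
  2 → 3: 9/13
  3 → 4: 9/16
  4 → 5: 9/18
  5 → 6: 9/12
  6 → 7: 9/9
  7 → 9: 9/18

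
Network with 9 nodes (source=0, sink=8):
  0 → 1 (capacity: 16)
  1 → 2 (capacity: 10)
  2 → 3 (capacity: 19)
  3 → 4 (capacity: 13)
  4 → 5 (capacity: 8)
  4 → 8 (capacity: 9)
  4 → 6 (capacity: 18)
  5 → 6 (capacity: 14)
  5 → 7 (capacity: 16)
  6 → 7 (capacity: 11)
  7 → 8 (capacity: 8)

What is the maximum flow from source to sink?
Maximum flow = 10

Max flow: 10

Flow assignment:
  0 → 1: 10/16
  1 → 2: 10/10
  2 → 3: 10/19
  3 → 4: 10/13
  4 → 5: 1/8
  4 → 8: 9/9
  5 → 7: 1/16
  7 → 8: 1/8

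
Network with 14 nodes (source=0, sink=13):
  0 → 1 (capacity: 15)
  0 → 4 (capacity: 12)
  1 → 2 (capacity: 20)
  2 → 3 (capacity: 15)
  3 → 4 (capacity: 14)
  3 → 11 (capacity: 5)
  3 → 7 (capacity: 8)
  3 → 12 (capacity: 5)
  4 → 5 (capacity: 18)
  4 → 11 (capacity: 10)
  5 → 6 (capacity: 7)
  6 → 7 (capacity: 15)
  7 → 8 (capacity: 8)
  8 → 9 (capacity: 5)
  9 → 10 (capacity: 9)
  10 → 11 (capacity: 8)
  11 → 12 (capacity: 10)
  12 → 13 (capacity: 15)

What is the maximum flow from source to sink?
Maximum flow = 15

Max flow: 15

Flow assignment:
  0 → 1: 5/15
  0 → 4: 10/12
  1 → 2: 5/20
  2 → 3: 5/15
  3 → 12: 5/5
  4 → 5: 2/18
  4 → 11: 8/10
  5 → 6: 2/7
  6 → 7: 2/15
  7 → 8: 2/8
  8 → 9: 2/5
  9 → 10: 2/9
  10 → 11: 2/8
  11 → 12: 10/10
  12 → 13: 15/15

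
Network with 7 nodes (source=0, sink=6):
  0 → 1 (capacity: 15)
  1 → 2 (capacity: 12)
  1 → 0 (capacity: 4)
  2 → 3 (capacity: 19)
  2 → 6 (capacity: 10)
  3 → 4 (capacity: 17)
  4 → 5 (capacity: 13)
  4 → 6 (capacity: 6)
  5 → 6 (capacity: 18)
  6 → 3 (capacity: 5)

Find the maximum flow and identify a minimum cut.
Max flow = 12, Min cut edges: (1,2)

Maximum flow: 12
Minimum cut: (1,2)
Partition: S = [0, 1], T = [2, 3, 4, 5, 6]

Max-flow min-cut theorem verified: both equal 12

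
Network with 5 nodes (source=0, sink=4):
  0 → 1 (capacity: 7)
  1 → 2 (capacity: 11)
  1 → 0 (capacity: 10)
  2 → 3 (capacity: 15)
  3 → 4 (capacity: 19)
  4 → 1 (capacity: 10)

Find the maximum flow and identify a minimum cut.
Max flow = 7, Min cut edges: (0,1)

Maximum flow: 7
Minimum cut: (0,1)
Partition: S = [0], T = [1, 2, 3, 4]

Max-flow min-cut theorem verified: both equal 7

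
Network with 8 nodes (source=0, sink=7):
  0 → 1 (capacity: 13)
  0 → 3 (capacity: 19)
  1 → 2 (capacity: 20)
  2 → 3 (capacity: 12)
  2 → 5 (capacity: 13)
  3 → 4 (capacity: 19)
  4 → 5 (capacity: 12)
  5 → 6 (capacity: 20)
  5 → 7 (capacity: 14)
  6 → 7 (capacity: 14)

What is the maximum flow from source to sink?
Maximum flow = 25

Max flow: 25

Flow assignment:
  0 → 1: 13/13
  0 → 3: 12/19
  1 → 2: 13/20
  2 → 5: 13/13
  3 → 4: 12/19
  4 → 5: 12/12
  5 → 6: 11/20
  5 → 7: 14/14
  6 → 7: 11/14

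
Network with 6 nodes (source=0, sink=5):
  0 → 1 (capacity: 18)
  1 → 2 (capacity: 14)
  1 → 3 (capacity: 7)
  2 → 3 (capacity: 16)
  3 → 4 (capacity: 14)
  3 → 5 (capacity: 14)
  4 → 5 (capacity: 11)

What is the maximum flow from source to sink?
Maximum flow = 18

Max flow: 18

Flow assignment:
  0 → 1: 18/18
  1 → 2: 11/14
  1 → 3: 7/7
  2 → 3: 11/16
  3 → 4: 4/14
  3 → 5: 14/14
  4 → 5: 4/11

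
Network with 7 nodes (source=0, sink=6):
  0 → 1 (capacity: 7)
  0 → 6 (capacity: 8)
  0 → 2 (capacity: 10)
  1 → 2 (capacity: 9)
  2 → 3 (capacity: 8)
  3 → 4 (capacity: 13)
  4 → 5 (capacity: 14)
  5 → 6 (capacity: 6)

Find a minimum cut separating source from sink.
Min cut value = 14, edges: (0,6), (5,6)

Min cut value: 14
Partition: S = [0, 1, 2, 3, 4, 5], T = [6]
Cut edges: (0,6), (5,6)

By max-flow min-cut theorem, max flow = min cut = 14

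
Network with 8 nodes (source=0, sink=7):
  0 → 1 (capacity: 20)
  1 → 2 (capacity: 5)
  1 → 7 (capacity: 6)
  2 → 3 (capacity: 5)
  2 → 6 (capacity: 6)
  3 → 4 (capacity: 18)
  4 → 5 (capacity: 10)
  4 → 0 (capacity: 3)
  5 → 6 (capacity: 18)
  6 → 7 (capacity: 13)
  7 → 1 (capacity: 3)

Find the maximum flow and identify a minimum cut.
Max flow = 11, Min cut edges: (1,2), (1,7)

Maximum flow: 11
Minimum cut: (1,2), (1,7)
Partition: S = [0, 1], T = [2, 3, 4, 5, 6, 7]

Max-flow min-cut theorem verified: both equal 11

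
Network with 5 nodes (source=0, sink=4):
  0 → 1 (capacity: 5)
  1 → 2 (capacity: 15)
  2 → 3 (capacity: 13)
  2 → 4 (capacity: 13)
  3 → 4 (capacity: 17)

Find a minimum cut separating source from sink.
Min cut value = 5, edges: (0,1)

Min cut value: 5
Partition: S = [0], T = [1, 2, 3, 4]
Cut edges: (0,1)

By max-flow min-cut theorem, max flow = min cut = 5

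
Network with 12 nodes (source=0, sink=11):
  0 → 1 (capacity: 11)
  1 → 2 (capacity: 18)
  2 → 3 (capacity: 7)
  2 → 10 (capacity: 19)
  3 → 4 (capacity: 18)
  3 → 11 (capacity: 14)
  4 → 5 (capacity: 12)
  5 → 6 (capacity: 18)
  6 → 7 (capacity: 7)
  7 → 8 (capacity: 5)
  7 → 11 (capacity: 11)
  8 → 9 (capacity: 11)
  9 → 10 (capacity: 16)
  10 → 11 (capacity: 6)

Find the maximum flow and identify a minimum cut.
Max flow = 11, Min cut edges: (0,1)

Maximum flow: 11
Minimum cut: (0,1)
Partition: S = [0], T = [1, 2, 3, 4, 5, 6, 7, 8, 9, 10, 11]

Max-flow min-cut theorem verified: both equal 11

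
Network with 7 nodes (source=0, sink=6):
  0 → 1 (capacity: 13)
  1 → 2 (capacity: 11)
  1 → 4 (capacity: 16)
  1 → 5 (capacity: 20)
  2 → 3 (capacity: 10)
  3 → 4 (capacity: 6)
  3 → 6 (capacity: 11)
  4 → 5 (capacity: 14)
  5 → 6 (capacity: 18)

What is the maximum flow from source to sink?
Maximum flow = 13

Max flow: 13

Flow assignment:
  0 → 1: 13/13
  1 → 5: 13/20
  5 → 6: 13/18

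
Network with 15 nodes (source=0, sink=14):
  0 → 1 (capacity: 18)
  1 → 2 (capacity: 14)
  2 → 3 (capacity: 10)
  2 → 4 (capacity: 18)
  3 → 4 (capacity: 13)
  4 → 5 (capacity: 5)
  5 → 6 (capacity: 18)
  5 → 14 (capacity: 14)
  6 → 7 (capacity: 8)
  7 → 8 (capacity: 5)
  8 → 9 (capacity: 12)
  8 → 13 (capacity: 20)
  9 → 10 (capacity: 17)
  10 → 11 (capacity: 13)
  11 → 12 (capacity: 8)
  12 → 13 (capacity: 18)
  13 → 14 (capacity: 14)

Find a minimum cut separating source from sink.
Min cut value = 5, edges: (4,5)

Min cut value: 5
Partition: S = [0, 1, 2, 3, 4], T = [5, 6, 7, 8, 9, 10, 11, 12, 13, 14]
Cut edges: (4,5)

By max-flow min-cut theorem, max flow = min cut = 5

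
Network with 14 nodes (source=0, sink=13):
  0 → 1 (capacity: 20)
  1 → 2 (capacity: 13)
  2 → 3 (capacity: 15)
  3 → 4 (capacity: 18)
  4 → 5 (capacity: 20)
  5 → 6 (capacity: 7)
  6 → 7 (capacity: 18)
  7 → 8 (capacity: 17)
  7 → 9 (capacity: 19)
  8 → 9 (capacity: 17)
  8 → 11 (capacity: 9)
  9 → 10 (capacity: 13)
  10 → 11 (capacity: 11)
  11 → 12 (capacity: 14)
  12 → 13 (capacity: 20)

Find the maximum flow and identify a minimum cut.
Max flow = 7, Min cut edges: (5,6)

Maximum flow: 7
Minimum cut: (5,6)
Partition: S = [0, 1, 2, 3, 4, 5], T = [6, 7, 8, 9, 10, 11, 12, 13]

Max-flow min-cut theorem verified: both equal 7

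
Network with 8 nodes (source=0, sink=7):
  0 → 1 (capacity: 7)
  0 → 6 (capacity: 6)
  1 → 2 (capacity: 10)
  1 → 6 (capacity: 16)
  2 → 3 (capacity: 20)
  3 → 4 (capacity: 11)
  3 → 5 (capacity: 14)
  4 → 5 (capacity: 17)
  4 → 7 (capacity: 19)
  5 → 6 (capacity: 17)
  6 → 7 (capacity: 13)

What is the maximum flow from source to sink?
Maximum flow = 13

Max flow: 13

Flow assignment:
  0 → 1: 7/7
  0 → 6: 6/6
  1 → 6: 7/16
  6 → 7: 13/13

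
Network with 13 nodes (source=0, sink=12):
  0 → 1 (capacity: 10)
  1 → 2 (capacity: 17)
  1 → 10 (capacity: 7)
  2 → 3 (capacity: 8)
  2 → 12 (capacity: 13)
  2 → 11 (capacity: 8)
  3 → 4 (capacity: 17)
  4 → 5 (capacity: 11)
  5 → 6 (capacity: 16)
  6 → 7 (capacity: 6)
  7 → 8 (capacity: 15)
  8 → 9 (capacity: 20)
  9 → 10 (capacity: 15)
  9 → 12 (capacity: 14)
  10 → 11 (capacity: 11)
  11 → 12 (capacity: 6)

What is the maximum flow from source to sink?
Maximum flow = 10

Max flow: 10

Flow assignment:
  0 → 1: 10/10
  1 → 2: 10/17
  2 → 12: 10/13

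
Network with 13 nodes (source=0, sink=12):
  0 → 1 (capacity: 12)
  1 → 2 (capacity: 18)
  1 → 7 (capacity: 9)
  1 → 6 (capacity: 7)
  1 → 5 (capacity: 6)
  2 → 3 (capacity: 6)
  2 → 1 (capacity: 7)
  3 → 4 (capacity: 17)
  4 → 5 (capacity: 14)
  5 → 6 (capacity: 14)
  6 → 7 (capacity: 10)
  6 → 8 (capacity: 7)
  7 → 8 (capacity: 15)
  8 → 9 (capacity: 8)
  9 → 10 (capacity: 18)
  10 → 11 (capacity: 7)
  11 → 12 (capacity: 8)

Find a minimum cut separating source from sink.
Min cut value = 7, edges: (10,11)

Min cut value: 7
Partition: S = [0, 1, 2, 3, 4, 5, 6, 7, 8, 9, 10], T = [11, 12]
Cut edges: (10,11)

By max-flow min-cut theorem, max flow = min cut = 7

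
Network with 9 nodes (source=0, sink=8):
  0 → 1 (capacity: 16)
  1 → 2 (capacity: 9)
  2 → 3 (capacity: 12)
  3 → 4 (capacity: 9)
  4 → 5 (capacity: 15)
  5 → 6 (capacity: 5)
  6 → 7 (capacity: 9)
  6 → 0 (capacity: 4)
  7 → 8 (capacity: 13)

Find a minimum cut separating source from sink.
Min cut value = 5, edges: (5,6)

Min cut value: 5
Partition: S = [0, 1, 2, 3, 4, 5], T = [6, 7, 8]
Cut edges: (5,6)

By max-flow min-cut theorem, max flow = min cut = 5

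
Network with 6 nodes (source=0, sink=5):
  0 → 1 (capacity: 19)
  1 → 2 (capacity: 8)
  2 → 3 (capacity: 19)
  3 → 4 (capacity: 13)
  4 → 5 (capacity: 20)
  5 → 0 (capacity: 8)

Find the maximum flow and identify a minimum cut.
Max flow = 8, Min cut edges: (1,2)

Maximum flow: 8
Minimum cut: (1,2)
Partition: S = [0, 1], T = [2, 3, 4, 5]

Max-flow min-cut theorem verified: both equal 8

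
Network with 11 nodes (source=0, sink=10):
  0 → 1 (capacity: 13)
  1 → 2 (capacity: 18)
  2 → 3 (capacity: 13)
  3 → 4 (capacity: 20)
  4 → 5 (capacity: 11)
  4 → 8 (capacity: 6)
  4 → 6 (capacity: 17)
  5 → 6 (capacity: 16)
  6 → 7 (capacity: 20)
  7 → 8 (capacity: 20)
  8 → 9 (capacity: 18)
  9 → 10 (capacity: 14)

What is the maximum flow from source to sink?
Maximum flow = 13

Max flow: 13

Flow assignment:
  0 → 1: 13/13
  1 → 2: 13/18
  2 → 3: 13/13
  3 → 4: 13/20
  4 → 8: 6/6
  4 → 6: 7/17
  6 → 7: 7/20
  7 → 8: 7/20
  8 → 9: 13/18
  9 → 10: 13/14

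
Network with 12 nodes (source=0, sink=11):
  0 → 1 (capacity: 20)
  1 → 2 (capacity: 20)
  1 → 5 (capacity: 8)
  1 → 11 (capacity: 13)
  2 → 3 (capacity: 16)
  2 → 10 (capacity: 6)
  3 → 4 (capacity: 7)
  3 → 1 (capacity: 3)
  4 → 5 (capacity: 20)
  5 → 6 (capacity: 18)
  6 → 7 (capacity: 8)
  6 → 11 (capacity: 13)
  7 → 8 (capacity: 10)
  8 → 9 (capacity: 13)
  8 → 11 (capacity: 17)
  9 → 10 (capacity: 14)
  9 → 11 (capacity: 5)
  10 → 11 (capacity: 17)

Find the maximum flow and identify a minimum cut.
Max flow = 20, Min cut edges: (0,1)

Maximum flow: 20
Minimum cut: (0,1)
Partition: S = [0], T = [1, 2, 3, 4, 5, 6, 7, 8, 9, 10, 11]

Max-flow min-cut theorem verified: both equal 20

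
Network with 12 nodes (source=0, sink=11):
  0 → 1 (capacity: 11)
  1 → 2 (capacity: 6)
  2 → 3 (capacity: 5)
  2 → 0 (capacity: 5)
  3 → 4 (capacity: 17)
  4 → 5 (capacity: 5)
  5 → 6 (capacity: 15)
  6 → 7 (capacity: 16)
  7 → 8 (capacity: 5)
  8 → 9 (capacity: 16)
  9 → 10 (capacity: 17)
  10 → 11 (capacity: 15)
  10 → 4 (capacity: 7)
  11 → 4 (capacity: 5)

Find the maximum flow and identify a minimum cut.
Max flow = 5, Min cut edges: (7,8)

Maximum flow: 5
Minimum cut: (7,8)
Partition: S = [0, 1, 2, 3, 4, 5, 6, 7], T = [8, 9, 10, 11]

Max-flow min-cut theorem verified: both equal 5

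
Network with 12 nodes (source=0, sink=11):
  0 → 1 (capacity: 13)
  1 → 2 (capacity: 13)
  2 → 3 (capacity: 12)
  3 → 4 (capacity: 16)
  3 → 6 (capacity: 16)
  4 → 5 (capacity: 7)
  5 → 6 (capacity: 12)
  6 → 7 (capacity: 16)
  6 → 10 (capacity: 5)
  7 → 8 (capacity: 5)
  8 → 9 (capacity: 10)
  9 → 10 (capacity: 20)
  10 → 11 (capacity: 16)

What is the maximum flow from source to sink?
Maximum flow = 10

Max flow: 10

Flow assignment:
  0 → 1: 10/13
  1 → 2: 10/13
  2 → 3: 10/12
  3 → 6: 10/16
  6 → 7: 5/16
  6 → 10: 5/5
  7 → 8: 5/5
  8 → 9: 5/10
  9 → 10: 5/20
  10 → 11: 10/16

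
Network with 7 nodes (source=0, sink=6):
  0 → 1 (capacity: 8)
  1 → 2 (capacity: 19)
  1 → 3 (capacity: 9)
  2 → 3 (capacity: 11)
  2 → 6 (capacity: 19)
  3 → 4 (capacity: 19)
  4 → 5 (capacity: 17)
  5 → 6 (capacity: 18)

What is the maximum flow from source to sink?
Maximum flow = 8

Max flow: 8

Flow assignment:
  0 → 1: 8/8
  1 → 2: 8/19
  2 → 6: 8/19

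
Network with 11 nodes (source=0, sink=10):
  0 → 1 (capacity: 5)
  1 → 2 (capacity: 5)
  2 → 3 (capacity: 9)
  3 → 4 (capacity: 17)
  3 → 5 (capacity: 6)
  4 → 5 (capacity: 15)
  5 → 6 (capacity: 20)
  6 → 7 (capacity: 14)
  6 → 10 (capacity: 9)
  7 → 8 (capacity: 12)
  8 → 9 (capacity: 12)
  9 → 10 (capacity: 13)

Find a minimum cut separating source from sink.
Min cut value = 5, edges: (1,2)

Min cut value: 5
Partition: S = [0, 1], T = [2, 3, 4, 5, 6, 7, 8, 9, 10]
Cut edges: (1,2)

By max-flow min-cut theorem, max flow = min cut = 5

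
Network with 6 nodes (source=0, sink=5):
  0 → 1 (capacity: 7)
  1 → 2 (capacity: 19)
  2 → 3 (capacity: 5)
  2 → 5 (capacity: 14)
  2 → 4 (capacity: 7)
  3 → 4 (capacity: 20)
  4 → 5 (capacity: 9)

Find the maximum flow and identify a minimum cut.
Max flow = 7, Min cut edges: (0,1)

Maximum flow: 7
Minimum cut: (0,1)
Partition: S = [0], T = [1, 2, 3, 4, 5]

Max-flow min-cut theorem verified: both equal 7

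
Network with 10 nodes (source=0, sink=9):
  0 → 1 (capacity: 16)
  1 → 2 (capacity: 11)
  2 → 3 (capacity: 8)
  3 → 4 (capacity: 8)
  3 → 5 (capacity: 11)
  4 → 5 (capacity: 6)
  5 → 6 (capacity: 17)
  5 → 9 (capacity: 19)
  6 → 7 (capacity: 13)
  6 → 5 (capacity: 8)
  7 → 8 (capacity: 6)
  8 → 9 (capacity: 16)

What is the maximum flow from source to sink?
Maximum flow = 8

Max flow: 8

Flow assignment:
  0 → 1: 8/16
  1 → 2: 8/11
  2 → 3: 8/8
  3 → 5: 8/11
  5 → 9: 8/19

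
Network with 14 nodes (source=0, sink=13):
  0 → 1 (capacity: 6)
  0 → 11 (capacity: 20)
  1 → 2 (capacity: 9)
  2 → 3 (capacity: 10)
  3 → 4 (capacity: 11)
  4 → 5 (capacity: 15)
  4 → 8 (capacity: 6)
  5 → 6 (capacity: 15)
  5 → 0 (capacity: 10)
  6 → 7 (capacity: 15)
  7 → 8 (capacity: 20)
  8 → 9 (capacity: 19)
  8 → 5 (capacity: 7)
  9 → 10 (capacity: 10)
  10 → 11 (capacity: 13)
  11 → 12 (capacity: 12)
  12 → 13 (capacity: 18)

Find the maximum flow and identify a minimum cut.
Max flow = 12, Min cut edges: (11,12)

Maximum flow: 12
Minimum cut: (11,12)
Partition: S = [0, 1, 2, 3, 4, 5, 6, 7, 8, 9, 10, 11], T = [12, 13]

Max-flow min-cut theorem verified: both equal 12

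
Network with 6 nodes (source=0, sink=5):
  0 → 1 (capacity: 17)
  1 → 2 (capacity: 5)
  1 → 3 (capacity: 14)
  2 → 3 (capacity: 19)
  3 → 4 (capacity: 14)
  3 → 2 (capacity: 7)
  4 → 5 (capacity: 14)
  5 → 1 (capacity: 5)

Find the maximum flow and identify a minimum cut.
Max flow = 14, Min cut edges: (4,5)

Maximum flow: 14
Minimum cut: (4,5)
Partition: S = [0, 1, 2, 3, 4], T = [5]

Max-flow min-cut theorem verified: both equal 14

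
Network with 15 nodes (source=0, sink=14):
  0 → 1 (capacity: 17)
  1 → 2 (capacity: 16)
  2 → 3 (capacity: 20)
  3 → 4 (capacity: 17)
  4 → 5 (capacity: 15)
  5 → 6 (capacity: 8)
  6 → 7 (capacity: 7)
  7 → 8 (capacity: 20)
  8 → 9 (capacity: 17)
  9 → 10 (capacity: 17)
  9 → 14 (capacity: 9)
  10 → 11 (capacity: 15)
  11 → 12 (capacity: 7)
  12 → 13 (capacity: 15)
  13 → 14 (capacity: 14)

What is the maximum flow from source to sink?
Maximum flow = 7

Max flow: 7

Flow assignment:
  0 → 1: 7/17
  1 → 2: 7/16
  2 → 3: 7/20
  3 → 4: 7/17
  4 → 5: 7/15
  5 → 6: 7/8
  6 → 7: 7/7
  7 → 8: 7/20
  8 → 9: 7/17
  9 → 14: 7/9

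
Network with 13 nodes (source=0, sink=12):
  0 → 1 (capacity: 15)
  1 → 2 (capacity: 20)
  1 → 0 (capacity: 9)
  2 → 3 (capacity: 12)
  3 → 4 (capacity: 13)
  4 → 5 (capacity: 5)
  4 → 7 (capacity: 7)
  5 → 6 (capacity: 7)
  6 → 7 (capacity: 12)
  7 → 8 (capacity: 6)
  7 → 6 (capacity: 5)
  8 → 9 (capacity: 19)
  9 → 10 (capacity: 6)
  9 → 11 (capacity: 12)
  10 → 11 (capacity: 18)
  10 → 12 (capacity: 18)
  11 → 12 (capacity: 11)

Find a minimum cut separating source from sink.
Min cut value = 6, edges: (7,8)

Min cut value: 6
Partition: S = [0, 1, 2, 3, 4, 5, 6, 7], T = [8, 9, 10, 11, 12]
Cut edges: (7,8)

By max-flow min-cut theorem, max flow = min cut = 6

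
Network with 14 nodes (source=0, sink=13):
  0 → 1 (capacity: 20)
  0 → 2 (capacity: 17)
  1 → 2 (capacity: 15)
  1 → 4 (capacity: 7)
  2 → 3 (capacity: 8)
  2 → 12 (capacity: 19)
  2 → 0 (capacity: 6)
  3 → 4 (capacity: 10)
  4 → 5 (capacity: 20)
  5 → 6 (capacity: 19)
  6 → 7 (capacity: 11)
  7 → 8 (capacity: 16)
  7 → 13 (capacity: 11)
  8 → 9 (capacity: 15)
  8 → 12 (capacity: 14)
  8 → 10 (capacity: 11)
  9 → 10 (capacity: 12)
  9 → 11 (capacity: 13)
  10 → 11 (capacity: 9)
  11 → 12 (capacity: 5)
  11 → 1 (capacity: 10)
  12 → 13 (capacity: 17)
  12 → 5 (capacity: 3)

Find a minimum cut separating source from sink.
Min cut value = 28, edges: (7,13), (12,13)

Min cut value: 28
Partition: S = [0, 1, 2, 3, 4, 5, 6, 7, 8, 9, 10, 11, 12], T = [13]
Cut edges: (7,13), (12,13)

By max-flow min-cut theorem, max flow = min cut = 28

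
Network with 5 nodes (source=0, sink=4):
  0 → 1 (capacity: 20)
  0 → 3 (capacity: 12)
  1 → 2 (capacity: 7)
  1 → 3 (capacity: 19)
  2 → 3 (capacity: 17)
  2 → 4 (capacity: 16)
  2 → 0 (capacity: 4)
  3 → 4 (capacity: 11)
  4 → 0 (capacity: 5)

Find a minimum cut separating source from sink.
Min cut value = 18, edges: (1,2), (3,4)

Min cut value: 18
Partition: S = [0, 1, 3], T = [2, 4]
Cut edges: (1,2), (3,4)

By max-flow min-cut theorem, max flow = min cut = 18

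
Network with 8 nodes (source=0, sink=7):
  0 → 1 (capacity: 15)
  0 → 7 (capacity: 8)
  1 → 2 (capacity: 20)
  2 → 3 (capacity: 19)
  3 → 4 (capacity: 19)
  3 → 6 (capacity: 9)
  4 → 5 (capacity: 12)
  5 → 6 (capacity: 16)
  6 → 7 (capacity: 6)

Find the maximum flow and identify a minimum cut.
Max flow = 14, Min cut edges: (0,7), (6,7)

Maximum flow: 14
Minimum cut: (0,7), (6,7)
Partition: S = [0, 1, 2, 3, 4, 5, 6], T = [7]

Max-flow min-cut theorem verified: both equal 14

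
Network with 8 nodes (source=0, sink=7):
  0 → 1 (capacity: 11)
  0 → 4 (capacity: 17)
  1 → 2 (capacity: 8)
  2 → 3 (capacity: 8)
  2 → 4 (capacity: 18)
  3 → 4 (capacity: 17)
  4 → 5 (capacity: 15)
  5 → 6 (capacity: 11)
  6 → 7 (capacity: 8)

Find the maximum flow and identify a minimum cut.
Max flow = 8, Min cut edges: (6,7)

Maximum flow: 8
Minimum cut: (6,7)
Partition: S = [0, 1, 2, 3, 4, 5, 6], T = [7]

Max-flow min-cut theorem verified: both equal 8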